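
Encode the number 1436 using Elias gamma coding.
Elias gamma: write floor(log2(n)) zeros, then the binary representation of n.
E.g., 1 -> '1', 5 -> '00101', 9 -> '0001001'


num_bits = floor(log2(1436)) + 1 = 11
leading_zeros = num_bits - 1 = 10
binary(1436) = 10110011100

Elias gamma(1436) = '0000000000' + '10110011100' = 000000000010110011100 (21 bits)


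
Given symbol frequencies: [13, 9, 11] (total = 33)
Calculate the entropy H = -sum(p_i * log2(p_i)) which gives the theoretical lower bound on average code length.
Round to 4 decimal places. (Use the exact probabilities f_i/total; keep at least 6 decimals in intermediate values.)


Per-symbol terms -p_i * log2(p_i) with p_i = f_i/33:
  p = 13/33 = 0.393939: log2(p) = -1.343954, -p*log2(p) = 0.529437
  p = 9/33 = 0.272727: log2(p) = -1.874469, -p*log2(p) = 0.511219
  p = 11/33 = 0.333333: log2(p) = -1.584963, -p*log2(p) = 0.528321
H = 0.529437 + 0.511219 + 0.528321 = 1.568977

H = 1.569 bits/symbol


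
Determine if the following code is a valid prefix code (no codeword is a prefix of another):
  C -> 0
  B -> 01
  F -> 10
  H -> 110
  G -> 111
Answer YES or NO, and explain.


Checking each pair (does one codeword prefix another?):
  C='0' vs B='01': prefix -- VIOLATION

NO -- this is NOT a valid prefix code. C (0) is a prefix of B (01).


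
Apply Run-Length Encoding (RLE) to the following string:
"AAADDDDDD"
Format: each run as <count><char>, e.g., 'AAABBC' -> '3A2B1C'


Scanning runs left to right:
  i=0: run of 'A' x 3 -> '3A'
  i=3: run of 'D' x 6 -> '6D'

RLE = 3A6D


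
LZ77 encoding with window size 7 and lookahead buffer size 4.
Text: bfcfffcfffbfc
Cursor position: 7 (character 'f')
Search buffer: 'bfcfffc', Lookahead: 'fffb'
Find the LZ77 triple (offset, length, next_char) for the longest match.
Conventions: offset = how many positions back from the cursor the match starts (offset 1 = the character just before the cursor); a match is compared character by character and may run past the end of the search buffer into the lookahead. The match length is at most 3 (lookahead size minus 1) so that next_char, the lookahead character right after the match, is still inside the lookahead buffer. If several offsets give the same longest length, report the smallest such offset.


Try each offset into the search buffer:
  offset=1 (pos 6, char 'c'): match length 0
  offset=2 (pos 5, char 'f'): match length 1
  offset=3 (pos 4, char 'f'): match length 2
  offset=4 (pos 3, char 'f'): match length 3
  offset=5 (pos 2, char 'c'): match length 0
  offset=6 (pos 1, char 'f'): match length 1
  offset=7 (pos 0, char 'b'): match length 0
Longest match has length 3 at offset 4.
next_char = character at position 7 + 3 = 10 -> 'b'

Best match: offset=4, length=3 (matching 'fff' starting at position 3)
LZ77 triple: (4, 3, 'b')


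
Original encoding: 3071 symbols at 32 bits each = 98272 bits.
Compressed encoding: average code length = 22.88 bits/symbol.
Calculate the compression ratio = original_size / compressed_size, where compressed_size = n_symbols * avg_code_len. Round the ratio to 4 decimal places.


original_size = n_symbols * orig_bits = 3071 * 32 = 98272 bits
compressed_size = n_symbols * avg_code_len = 3071 * 22.88 = 70264.48 bits
ratio = original_size / compressed_size = 98272 / 70264.48 = 1.3986

Compression ratio = 1.3986


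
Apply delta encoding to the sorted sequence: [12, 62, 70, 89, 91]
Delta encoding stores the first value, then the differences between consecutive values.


First value: 12
Deltas:
  62 - 12 = 50
  70 - 62 = 8
  89 - 70 = 19
  91 - 89 = 2


Delta encoded: [12, 50, 8, 19, 2]


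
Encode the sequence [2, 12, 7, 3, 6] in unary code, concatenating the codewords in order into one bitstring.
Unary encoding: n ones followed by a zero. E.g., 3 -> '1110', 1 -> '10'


Encode each number as n ones followed by a terminating 0:
  2 -> 110 (3 bits)
  12 -> 1111111111110 (13 bits)
  7 -> 11111110 (8 bits)
  3 -> 1110 (4 bits)
  6 -> 1111110 (7 bits)
Total length = 3 + 13 + 8 + 4 + 7 = 35 bits.

Unary([2, 12, 7, 3, 6]) = 11011111111111101111111011101111110 (35 bits)


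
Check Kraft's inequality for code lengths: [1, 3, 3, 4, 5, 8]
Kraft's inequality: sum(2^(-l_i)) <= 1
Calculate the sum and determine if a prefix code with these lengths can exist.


Sum = 2^(-1) + 2^(-3) + 2^(-3) + 2^(-4) + 2^(-5) + 2^(-8)
    = 0.5 + 0.125 + 0.125 + 0.0625 + 0.03125 + 0.00390625
    = 217/256 = 0.84765625
Since 0.84765625 <= 1, Kraft's inequality IS satisfied.
A prefix code with these lengths CAN exist.

Kraft sum = 0.84765625. Satisfied.


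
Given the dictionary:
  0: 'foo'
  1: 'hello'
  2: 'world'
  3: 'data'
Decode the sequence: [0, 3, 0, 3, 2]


Look up each index in the dictionary:
  0 -> 'foo'
  3 -> 'data'
  0 -> 'foo'
  3 -> 'data'
  2 -> 'world'

Decoded: "foo data foo data world"


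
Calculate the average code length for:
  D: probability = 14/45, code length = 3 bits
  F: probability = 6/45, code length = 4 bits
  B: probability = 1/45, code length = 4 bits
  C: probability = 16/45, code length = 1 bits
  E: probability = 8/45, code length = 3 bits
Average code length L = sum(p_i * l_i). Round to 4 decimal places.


Weighted contributions p_i * l_i:
  D: (14/45) * 3 = 42/45
  F: (6/45) * 4 = 24/45
  B: (1/45) * 4 = 4/45
  C: (16/45) * 1 = 16/45
  E: (8/45) * 3 = 24/45
Sum = (42 + 24 + 4 + 16 + 24)/45 = 110/45

L = 110/45 = 2.4444 bits/symbol


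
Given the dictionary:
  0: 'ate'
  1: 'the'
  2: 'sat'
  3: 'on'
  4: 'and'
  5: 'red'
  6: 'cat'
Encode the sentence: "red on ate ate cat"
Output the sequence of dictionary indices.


Look up each word in the dictionary:
  'red' -> 5
  'on' -> 3
  'ate' -> 0
  'ate' -> 0
  'cat' -> 6

Encoded: [5, 3, 0, 0, 6]


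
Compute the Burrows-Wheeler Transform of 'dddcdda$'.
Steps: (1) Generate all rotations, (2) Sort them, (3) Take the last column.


Rotations (sorted):
  0: $dddcdda -> last char: a
  1: a$dddcdd -> last char: d
  2: cdda$ddd -> last char: d
  3: da$dddcd -> last char: d
  4: dcdda$dd -> last char: d
  5: dda$dddc -> last char: c
  6: ddcdda$d -> last char: d
  7: dddcdda$ -> last char: $


BWT = addddcd$


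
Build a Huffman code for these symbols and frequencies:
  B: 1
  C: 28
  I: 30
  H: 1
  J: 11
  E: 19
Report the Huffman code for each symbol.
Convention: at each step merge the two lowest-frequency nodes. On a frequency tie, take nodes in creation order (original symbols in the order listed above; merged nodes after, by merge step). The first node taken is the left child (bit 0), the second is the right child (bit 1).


Huffman tree construction:
Step 1: Merge B(1) + H(1) = 2
Step 2: Merge (B+H)(2) + J(11) = 13
Step 3: Merge ((B+H)+J)(13) + E(19) = 32
Step 4: Merge C(28) + I(30) = 58
Step 5: Merge (((B+H)+J)+E)(32) + (C+I)(58) = 90
Read each symbol's code off the tree from the root (left child = 0, right child = 1).

Codes:
  B: 0000 (length 4)
  C: 10 (length 2)
  I: 11 (length 2)
  H: 0001 (length 4)
  J: 001 (length 3)
  E: 01 (length 2)
Average code length: 195/90 = 2.1667 bits/symbol


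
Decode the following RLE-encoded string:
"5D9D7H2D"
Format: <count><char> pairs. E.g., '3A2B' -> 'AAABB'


Expanding each <count><char> pair:
  5D -> 'DDDDD'
  9D -> 'DDDDDDDDD'
  7H -> 'HHHHHHH'
  2D -> 'DD'

Decoded = DDDDDDDDDDDDDDHHHHHHHDD


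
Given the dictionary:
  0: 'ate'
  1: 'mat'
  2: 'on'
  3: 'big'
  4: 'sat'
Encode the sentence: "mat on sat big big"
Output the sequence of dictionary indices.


Look up each word in the dictionary:
  'mat' -> 1
  'on' -> 2
  'sat' -> 4
  'big' -> 3
  'big' -> 3

Encoded: [1, 2, 4, 3, 3]


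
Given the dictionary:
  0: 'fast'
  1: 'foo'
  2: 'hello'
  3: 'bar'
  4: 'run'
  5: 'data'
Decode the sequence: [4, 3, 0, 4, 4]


Look up each index in the dictionary:
  4 -> 'run'
  3 -> 'bar'
  0 -> 'fast'
  4 -> 'run'
  4 -> 'run'

Decoded: "run bar fast run run"


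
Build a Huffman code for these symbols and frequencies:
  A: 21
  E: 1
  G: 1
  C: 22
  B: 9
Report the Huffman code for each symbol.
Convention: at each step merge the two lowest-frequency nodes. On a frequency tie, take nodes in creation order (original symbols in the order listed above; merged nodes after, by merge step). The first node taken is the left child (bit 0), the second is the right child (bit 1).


Huffman tree construction:
Step 1: Merge E(1) + G(1) = 2
Step 2: Merge (E+G)(2) + B(9) = 11
Step 3: Merge ((E+G)+B)(11) + A(21) = 32
Step 4: Merge C(22) + (((E+G)+B)+A)(32) = 54
Read each symbol's code off the tree from the root (left child = 0, right child = 1).

Codes:
  A: 11 (length 2)
  E: 1000 (length 4)
  G: 1001 (length 4)
  C: 0 (length 1)
  B: 101 (length 3)
Average code length: 99/54 = 1.8333 bits/symbol


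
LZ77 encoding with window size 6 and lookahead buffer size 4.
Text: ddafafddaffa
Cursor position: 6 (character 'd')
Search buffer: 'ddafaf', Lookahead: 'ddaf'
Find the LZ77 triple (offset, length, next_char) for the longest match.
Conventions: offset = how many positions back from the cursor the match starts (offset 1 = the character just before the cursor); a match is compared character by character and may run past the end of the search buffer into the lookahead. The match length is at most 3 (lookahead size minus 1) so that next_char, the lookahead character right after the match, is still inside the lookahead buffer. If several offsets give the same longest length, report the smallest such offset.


Try each offset into the search buffer:
  offset=1 (pos 5, char 'f'): match length 0
  offset=2 (pos 4, char 'a'): match length 0
  offset=3 (pos 3, char 'f'): match length 0
  offset=4 (pos 2, char 'a'): match length 0
  offset=5 (pos 1, char 'd'): match length 1
  offset=6 (pos 0, char 'd'): match length 3
Longest match has length 3 at offset 6.
next_char = character at position 6 + 3 = 9 -> 'f'

Best match: offset=6, length=3 (matching 'dda' starting at position 0)
LZ77 triple: (6, 3, 'f')


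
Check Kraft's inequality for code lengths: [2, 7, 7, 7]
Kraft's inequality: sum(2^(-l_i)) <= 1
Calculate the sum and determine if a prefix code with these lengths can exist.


Sum = 2^(-2) + 2^(-7) + 2^(-7) + 2^(-7)
    = 0.25 + 0.0078125 + 0.0078125 + 0.0078125
    = 35/128 = 0.2734375
Since 0.2734375 <= 1, Kraft's inequality IS satisfied.
A prefix code with these lengths CAN exist.

Kraft sum = 0.2734375. Satisfied.


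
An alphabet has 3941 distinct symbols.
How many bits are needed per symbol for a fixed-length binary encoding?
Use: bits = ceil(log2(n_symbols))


log2(3941) = 11.9443
Bracket: 2^11 = 2048 < 3941 <= 2^12 = 4096
So ceil(log2(3941)) = 12

bits = ceil(log2(3941)) = ceil(11.9443) = 12 bits


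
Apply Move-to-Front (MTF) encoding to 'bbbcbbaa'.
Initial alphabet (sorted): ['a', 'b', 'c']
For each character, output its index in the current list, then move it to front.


MTF encoding:
'b': index 1 in ['a', 'b', 'c'] -> ['b', 'a', 'c']
'b': index 0 in ['b', 'a', 'c'] -> ['b', 'a', 'c']
'b': index 0 in ['b', 'a', 'c'] -> ['b', 'a', 'c']
'c': index 2 in ['b', 'a', 'c'] -> ['c', 'b', 'a']
'b': index 1 in ['c', 'b', 'a'] -> ['b', 'c', 'a']
'b': index 0 in ['b', 'c', 'a'] -> ['b', 'c', 'a']
'a': index 2 in ['b', 'c', 'a'] -> ['a', 'b', 'c']
'a': index 0 in ['a', 'b', 'c'] -> ['a', 'b', 'c']


Output: [1, 0, 0, 2, 1, 0, 2, 0]


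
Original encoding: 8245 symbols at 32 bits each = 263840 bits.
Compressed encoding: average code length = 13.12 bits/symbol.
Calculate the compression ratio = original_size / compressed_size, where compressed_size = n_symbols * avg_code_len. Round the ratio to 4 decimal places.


original_size = n_symbols * orig_bits = 8245 * 32 = 263840 bits
compressed_size = n_symbols * avg_code_len = 8245 * 13.12 = 108174.4 bits
ratio = original_size / compressed_size = 263840 / 108174.4 = 2.439

Compression ratio = 2.439


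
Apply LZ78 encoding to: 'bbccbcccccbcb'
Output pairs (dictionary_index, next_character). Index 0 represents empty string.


LZ78 encoding steps:
Dictionary: {0: ''}
Step 1: w='' (idx 0), next='b' -> output (0, 'b'), add 'b' as idx 1
Step 2: w='b' (idx 1), next='c' -> output (1, 'c'), add 'bc' as idx 2
Step 3: w='' (idx 0), next='c' -> output (0, 'c'), add 'c' as idx 3
Step 4: w='bc' (idx 2), next='c' -> output (2, 'c'), add 'bcc' as idx 4
Step 5: w='c' (idx 3), next='c' -> output (3, 'c'), add 'cc' as idx 5
Step 6: w='c' (idx 3), next='b' -> output (3, 'b'), add 'cb' as idx 6
Step 7: w='cb' (idx 6), end of input -> output (6, '')


Encoded: [(0, 'b'), (1, 'c'), (0, 'c'), (2, 'c'), (3, 'c'), (3, 'b'), (6, '')]


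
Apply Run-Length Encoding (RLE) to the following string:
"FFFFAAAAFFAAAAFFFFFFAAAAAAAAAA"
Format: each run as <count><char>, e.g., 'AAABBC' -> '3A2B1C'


Scanning runs left to right:
  i=0: run of 'F' x 4 -> '4F'
  i=4: run of 'A' x 4 -> '4A'
  i=8: run of 'F' x 2 -> '2F'
  i=10: run of 'A' x 4 -> '4A'
  i=14: run of 'F' x 6 -> '6F'
  i=20: run of 'A' x 10 -> '10A'

RLE = 4F4A2F4A6F10A


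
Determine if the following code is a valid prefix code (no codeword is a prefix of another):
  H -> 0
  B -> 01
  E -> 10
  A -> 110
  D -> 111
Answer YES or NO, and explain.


Checking each pair (does one codeword prefix another?):
  H='0' vs B='01': prefix -- VIOLATION

NO -- this is NOT a valid prefix code. H (0) is a prefix of B (01).


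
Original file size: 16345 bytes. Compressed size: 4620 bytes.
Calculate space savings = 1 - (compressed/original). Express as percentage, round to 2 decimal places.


ratio = compressed/original = 4620/16345 = 0.282655
savings = 1 - ratio = 1 - 0.282655 = 0.717345
as a percentage: 0.717345 * 100 = 71.73%

Space savings = 1 - 4620/16345 = 71.73%


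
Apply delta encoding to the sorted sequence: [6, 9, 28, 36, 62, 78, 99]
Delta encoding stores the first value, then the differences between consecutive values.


First value: 6
Deltas:
  9 - 6 = 3
  28 - 9 = 19
  36 - 28 = 8
  62 - 36 = 26
  78 - 62 = 16
  99 - 78 = 21


Delta encoded: [6, 3, 19, 8, 26, 16, 21]


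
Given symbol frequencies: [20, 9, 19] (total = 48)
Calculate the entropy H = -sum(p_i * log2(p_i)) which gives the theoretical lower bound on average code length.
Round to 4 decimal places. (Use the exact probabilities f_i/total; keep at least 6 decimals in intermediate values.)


Per-symbol terms -p_i * log2(p_i) with p_i = f_i/48:
  p = 20/48 = 0.416667: log2(p) = -1.263034, -p*log2(p) = 0.526264
  p = 9/48 = 0.187500: log2(p) = -2.415037, -p*log2(p) = 0.452820
  p = 19/48 = 0.395833: log2(p) = -1.337035, -p*log2(p) = 0.529243
H = 0.526264 + 0.452820 + 0.529243 = 1.508327

H = 1.5083 bits/symbol


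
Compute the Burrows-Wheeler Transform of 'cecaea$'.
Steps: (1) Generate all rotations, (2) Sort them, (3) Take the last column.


Rotations (sorted):
  0: $cecaea -> last char: a
  1: a$cecae -> last char: e
  2: aea$cec -> last char: c
  3: caea$ce -> last char: e
  4: cecaea$ -> last char: $
  5: ea$ceca -> last char: a
  6: ecaea$c -> last char: c


BWT = aece$ac


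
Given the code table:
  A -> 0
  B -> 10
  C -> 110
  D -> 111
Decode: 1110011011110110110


Decoding:
111 -> D
0 -> A
0 -> A
110 -> C
111 -> D
10 -> B
110 -> C
110 -> C


Result: DAACDBCC


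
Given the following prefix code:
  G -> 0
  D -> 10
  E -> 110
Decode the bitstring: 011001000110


Decoding step by step:
Bits 0 -> G
Bits 110 -> E
Bits 0 -> G
Bits 10 -> D
Bits 0 -> G
Bits 0 -> G
Bits 110 -> E


Decoded message: GEGDGGE


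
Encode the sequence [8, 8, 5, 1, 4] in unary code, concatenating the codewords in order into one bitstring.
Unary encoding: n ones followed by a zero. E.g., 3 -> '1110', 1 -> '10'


Encode each number as n ones followed by a terminating 0:
  8 -> 111111110 (9 bits)
  8 -> 111111110 (9 bits)
  5 -> 111110 (6 bits)
  1 -> 10 (2 bits)
  4 -> 11110 (5 bits)
Total length = 9 + 9 + 6 + 2 + 5 = 31 bits.

Unary([8, 8, 5, 1, 4]) = 1111111101111111101111101011110 (31 bits)


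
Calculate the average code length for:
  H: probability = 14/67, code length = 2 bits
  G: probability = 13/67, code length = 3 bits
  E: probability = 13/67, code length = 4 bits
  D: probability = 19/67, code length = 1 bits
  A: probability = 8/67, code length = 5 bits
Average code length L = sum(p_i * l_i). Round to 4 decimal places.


Weighted contributions p_i * l_i:
  H: (14/67) * 2 = 28/67
  G: (13/67) * 3 = 39/67
  E: (13/67) * 4 = 52/67
  D: (19/67) * 1 = 19/67
  A: (8/67) * 5 = 40/67
Sum = (28 + 39 + 52 + 19 + 40)/67 = 178/67

L = 178/67 = 2.6567 bits/symbol


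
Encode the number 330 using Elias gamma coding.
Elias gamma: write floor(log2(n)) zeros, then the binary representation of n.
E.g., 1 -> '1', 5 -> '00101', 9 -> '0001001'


num_bits = floor(log2(330)) + 1 = 9
leading_zeros = num_bits - 1 = 8
binary(330) = 101001010

Elias gamma(330) = '00000000' + '101001010' = 00000000101001010 (17 bits)


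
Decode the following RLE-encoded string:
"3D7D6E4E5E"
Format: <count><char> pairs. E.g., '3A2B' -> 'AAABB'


Expanding each <count><char> pair:
  3D -> 'DDD'
  7D -> 'DDDDDDD'
  6E -> 'EEEEEE'
  4E -> 'EEEE'
  5E -> 'EEEEE'

Decoded = DDDDDDDDDDEEEEEEEEEEEEEEE


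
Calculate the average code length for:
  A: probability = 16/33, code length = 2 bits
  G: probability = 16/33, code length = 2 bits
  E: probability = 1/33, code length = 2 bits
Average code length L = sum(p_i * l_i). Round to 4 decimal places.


Weighted contributions p_i * l_i:
  A: (16/33) * 2 = 32/33
  G: (16/33) * 2 = 32/33
  E: (1/33) * 2 = 2/33
Sum = (32 + 32 + 2)/33 = 66/33

L = 66/33 = 2.0000 bits/symbol


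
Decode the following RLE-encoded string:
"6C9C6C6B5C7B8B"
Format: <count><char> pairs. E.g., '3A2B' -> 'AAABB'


Expanding each <count><char> pair:
  6C -> 'CCCCCC'
  9C -> 'CCCCCCCCC'
  6C -> 'CCCCCC'
  6B -> 'BBBBBB'
  5C -> 'CCCCC'
  7B -> 'BBBBBBB'
  8B -> 'BBBBBBBB'

Decoded = CCCCCCCCCCCCCCCCCCCCCBBBBBBCCCCCBBBBBBBBBBBBBBB


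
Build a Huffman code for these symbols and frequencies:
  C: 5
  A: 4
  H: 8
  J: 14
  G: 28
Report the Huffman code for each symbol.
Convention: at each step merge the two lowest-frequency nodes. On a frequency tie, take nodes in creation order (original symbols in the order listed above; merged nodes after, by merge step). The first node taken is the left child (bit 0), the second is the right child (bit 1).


Huffman tree construction:
Step 1: Merge A(4) + C(5) = 9
Step 2: Merge H(8) + (A+C)(9) = 17
Step 3: Merge J(14) + (H+(A+C))(17) = 31
Step 4: Merge G(28) + (J+(H+(A+C)))(31) = 59
Read each symbol's code off the tree from the root (left child = 0, right child = 1).

Codes:
  C: 1111 (length 4)
  A: 1110 (length 4)
  H: 110 (length 3)
  J: 10 (length 2)
  G: 0 (length 1)
Average code length: 116/59 = 1.9661 bits/symbol


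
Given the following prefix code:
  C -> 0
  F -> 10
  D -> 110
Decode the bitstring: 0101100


Decoding step by step:
Bits 0 -> C
Bits 10 -> F
Bits 110 -> D
Bits 0 -> C


Decoded message: CFDC


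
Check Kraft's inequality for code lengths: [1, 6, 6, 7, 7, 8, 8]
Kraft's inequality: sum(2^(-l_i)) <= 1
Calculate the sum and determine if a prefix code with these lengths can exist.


Sum = 2^(-1) + 2^(-6) + 2^(-6) + 2^(-7) + 2^(-7) + 2^(-8) + 2^(-8)
    = 0.5 + 0.015625 + 0.015625 + 0.0078125 + 0.0078125 + 0.00390625 + 0.00390625
    = 142/256 = 0.5546875
Since 0.5546875 <= 1, Kraft's inequality IS satisfied.
A prefix code with these lengths CAN exist.

Kraft sum = 0.5546875. Satisfied.


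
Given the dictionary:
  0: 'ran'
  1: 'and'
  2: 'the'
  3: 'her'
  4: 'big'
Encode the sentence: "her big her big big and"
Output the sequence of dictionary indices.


Look up each word in the dictionary:
  'her' -> 3
  'big' -> 4
  'her' -> 3
  'big' -> 4
  'big' -> 4
  'and' -> 1

Encoded: [3, 4, 3, 4, 4, 1]


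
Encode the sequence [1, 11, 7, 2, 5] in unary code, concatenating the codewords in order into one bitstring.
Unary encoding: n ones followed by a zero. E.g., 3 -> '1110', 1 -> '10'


Encode each number as n ones followed by a terminating 0:
  1 -> 10 (2 bits)
  11 -> 111111111110 (12 bits)
  7 -> 11111110 (8 bits)
  2 -> 110 (3 bits)
  5 -> 111110 (6 bits)
Total length = 2 + 12 + 8 + 3 + 6 = 31 bits.

Unary([1, 11, 7, 2, 5]) = 1011111111111011111110110111110 (31 bits)


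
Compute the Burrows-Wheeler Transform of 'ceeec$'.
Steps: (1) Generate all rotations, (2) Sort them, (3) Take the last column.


Rotations (sorted):
  0: $ceeec -> last char: c
  1: c$ceee -> last char: e
  2: ceeec$ -> last char: $
  3: ec$cee -> last char: e
  4: eec$ce -> last char: e
  5: eeec$c -> last char: c


BWT = ce$eec


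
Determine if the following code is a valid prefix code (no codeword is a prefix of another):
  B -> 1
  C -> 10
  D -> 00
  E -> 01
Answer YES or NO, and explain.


Checking each pair (does one codeword prefix another?):
  B='1' vs C='10': prefix -- VIOLATION

NO -- this is NOT a valid prefix code. B (1) is a prefix of C (10).


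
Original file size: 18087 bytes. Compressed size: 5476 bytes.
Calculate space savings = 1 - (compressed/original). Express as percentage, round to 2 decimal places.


ratio = compressed/original = 5476/18087 = 0.302759
savings = 1 - ratio = 1 - 0.302759 = 0.697241
as a percentage: 0.697241 * 100 = 69.72%

Space savings = 1 - 5476/18087 = 69.72%


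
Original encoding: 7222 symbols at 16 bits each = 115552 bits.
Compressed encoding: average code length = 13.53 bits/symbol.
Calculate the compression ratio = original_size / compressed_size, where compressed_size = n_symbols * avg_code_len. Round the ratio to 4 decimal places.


original_size = n_symbols * orig_bits = 7222 * 16 = 115552 bits
compressed_size = n_symbols * avg_code_len = 7222 * 13.53 = 97713.66 bits
ratio = original_size / compressed_size = 115552 / 97713.66 = 1.1826

Compression ratio = 1.1826


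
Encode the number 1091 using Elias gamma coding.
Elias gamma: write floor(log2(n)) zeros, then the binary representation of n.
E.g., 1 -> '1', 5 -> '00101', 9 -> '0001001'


num_bits = floor(log2(1091)) + 1 = 11
leading_zeros = num_bits - 1 = 10
binary(1091) = 10001000011

Elias gamma(1091) = '0000000000' + '10001000011' = 000000000010001000011 (21 bits)


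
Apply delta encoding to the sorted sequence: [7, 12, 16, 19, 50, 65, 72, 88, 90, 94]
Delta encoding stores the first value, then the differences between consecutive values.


First value: 7
Deltas:
  12 - 7 = 5
  16 - 12 = 4
  19 - 16 = 3
  50 - 19 = 31
  65 - 50 = 15
  72 - 65 = 7
  88 - 72 = 16
  90 - 88 = 2
  94 - 90 = 4


Delta encoded: [7, 5, 4, 3, 31, 15, 7, 16, 2, 4]


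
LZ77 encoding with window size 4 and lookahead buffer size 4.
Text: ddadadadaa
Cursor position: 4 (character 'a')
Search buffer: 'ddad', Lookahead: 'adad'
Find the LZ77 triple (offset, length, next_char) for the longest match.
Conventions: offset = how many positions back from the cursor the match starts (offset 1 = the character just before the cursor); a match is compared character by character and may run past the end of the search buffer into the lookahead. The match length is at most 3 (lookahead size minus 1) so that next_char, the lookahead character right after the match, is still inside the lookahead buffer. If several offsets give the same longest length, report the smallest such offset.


Try each offset into the search buffer:
  offset=1 (pos 3, char 'd'): match length 0
  offset=2 (pos 2, char 'a'): match length 3
  offset=3 (pos 1, char 'd'): match length 0
  offset=4 (pos 0, char 'd'): match length 0
Longest match has length 3 at offset 2.
next_char = character at position 4 + 3 = 7 -> 'd'

Best match: offset=2, length=3 (matching 'ada' starting at position 2)
LZ77 triple: (2, 3, 'd')


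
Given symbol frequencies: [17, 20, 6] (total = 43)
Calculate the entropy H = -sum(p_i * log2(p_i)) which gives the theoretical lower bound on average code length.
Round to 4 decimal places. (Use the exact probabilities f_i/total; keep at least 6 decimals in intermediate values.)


Per-symbol terms -p_i * log2(p_i) with p_i = f_i/43:
  p = 17/43 = 0.395349: log2(p) = -1.338802, -p*log2(p) = 0.529294
  p = 20/43 = 0.465116: log2(p) = -1.104337, -p*log2(p) = 0.513645
  p = 6/43 = 0.139535: log2(p) = -2.841302, -p*log2(p) = 0.396461
H = 0.529294 + 0.513645 + 0.396461 = 1.439400

H = 1.4394 bits/symbol


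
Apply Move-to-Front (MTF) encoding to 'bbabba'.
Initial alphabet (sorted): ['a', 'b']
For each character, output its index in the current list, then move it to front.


MTF encoding:
'b': index 1 in ['a', 'b'] -> ['b', 'a']
'b': index 0 in ['b', 'a'] -> ['b', 'a']
'a': index 1 in ['b', 'a'] -> ['a', 'b']
'b': index 1 in ['a', 'b'] -> ['b', 'a']
'b': index 0 in ['b', 'a'] -> ['b', 'a']
'a': index 1 in ['b', 'a'] -> ['a', 'b']


Output: [1, 0, 1, 1, 0, 1]


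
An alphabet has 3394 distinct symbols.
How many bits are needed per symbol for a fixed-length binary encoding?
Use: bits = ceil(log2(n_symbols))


log2(3394) = 11.7288
Bracket: 2^11 = 2048 < 3394 <= 2^12 = 4096
So ceil(log2(3394)) = 12

bits = ceil(log2(3394)) = ceil(11.7288) = 12 bits


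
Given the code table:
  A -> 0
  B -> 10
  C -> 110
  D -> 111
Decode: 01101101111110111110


Decoding:
0 -> A
110 -> C
110 -> C
111 -> D
111 -> D
0 -> A
111 -> D
110 -> C


Result: ACCDDADC


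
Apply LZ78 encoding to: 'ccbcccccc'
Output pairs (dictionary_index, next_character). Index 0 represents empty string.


LZ78 encoding steps:
Dictionary: {0: ''}
Step 1: w='' (idx 0), next='c' -> output (0, 'c'), add 'c' as idx 1
Step 2: w='c' (idx 1), next='b' -> output (1, 'b'), add 'cb' as idx 2
Step 3: w='c' (idx 1), next='c' -> output (1, 'c'), add 'cc' as idx 3
Step 4: w='cc' (idx 3), next='c' -> output (3, 'c'), add 'ccc' as idx 4
Step 5: w='c' (idx 1), end of input -> output (1, '')


Encoded: [(0, 'c'), (1, 'b'), (1, 'c'), (3, 'c'), (1, '')]


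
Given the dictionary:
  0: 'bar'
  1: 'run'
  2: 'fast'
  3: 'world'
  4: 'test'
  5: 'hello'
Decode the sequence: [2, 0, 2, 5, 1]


Look up each index in the dictionary:
  2 -> 'fast'
  0 -> 'bar'
  2 -> 'fast'
  5 -> 'hello'
  1 -> 'run'

Decoded: "fast bar fast hello run"


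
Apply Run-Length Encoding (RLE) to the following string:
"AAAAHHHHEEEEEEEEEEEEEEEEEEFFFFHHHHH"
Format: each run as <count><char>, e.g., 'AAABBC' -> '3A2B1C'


Scanning runs left to right:
  i=0: run of 'A' x 4 -> '4A'
  i=4: run of 'H' x 4 -> '4H'
  i=8: run of 'E' x 18 -> '18E'
  i=26: run of 'F' x 4 -> '4F'
  i=30: run of 'H' x 5 -> '5H'

RLE = 4A4H18E4F5H


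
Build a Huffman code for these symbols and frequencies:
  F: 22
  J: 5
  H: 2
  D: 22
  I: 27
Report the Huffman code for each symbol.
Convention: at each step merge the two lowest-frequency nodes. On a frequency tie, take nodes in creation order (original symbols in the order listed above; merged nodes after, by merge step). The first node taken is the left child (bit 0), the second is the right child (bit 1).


Huffman tree construction:
Step 1: Merge H(2) + J(5) = 7
Step 2: Merge (H+J)(7) + F(22) = 29
Step 3: Merge D(22) + I(27) = 49
Step 4: Merge ((H+J)+F)(29) + (D+I)(49) = 78
Read each symbol's code off the tree from the root (left child = 0, right child = 1).

Codes:
  F: 01 (length 2)
  J: 001 (length 3)
  H: 000 (length 3)
  D: 10 (length 2)
  I: 11 (length 2)
Average code length: 163/78 = 2.0897 bits/symbol


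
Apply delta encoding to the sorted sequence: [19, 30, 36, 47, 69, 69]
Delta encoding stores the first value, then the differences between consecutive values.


First value: 19
Deltas:
  30 - 19 = 11
  36 - 30 = 6
  47 - 36 = 11
  69 - 47 = 22
  69 - 69 = 0


Delta encoded: [19, 11, 6, 11, 22, 0]


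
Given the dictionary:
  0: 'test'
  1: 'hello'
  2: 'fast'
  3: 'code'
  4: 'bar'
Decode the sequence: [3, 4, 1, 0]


Look up each index in the dictionary:
  3 -> 'code'
  4 -> 'bar'
  1 -> 'hello'
  0 -> 'test'

Decoded: "code bar hello test"


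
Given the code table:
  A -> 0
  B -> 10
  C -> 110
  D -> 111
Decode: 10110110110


Decoding:
10 -> B
110 -> C
110 -> C
110 -> C


Result: BCCC


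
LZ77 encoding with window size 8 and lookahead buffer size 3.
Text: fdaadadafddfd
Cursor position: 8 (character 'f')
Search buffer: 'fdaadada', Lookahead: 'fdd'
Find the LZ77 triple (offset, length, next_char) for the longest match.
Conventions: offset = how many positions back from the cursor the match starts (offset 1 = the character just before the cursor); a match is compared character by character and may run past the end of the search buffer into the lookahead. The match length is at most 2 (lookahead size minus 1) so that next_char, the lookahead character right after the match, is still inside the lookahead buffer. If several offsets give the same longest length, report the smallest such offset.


Try each offset into the search buffer:
  offset=1 (pos 7, char 'a'): match length 0
  offset=2 (pos 6, char 'd'): match length 0
  offset=3 (pos 5, char 'a'): match length 0
  offset=4 (pos 4, char 'd'): match length 0
  offset=5 (pos 3, char 'a'): match length 0
  offset=6 (pos 2, char 'a'): match length 0
  offset=7 (pos 1, char 'd'): match length 0
  offset=8 (pos 0, char 'f'): match length 2
Longest match has length 2 at offset 8.
next_char = character at position 8 + 2 = 10 -> 'd'

Best match: offset=8, length=2 (matching 'fd' starting at position 0)
LZ77 triple: (8, 2, 'd')


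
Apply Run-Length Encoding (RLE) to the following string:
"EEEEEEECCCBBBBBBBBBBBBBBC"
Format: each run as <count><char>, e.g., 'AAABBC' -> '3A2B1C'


Scanning runs left to right:
  i=0: run of 'E' x 7 -> '7E'
  i=7: run of 'C' x 3 -> '3C'
  i=10: run of 'B' x 14 -> '14B'
  i=24: run of 'C' x 1 -> '1C'

RLE = 7E3C14B1C


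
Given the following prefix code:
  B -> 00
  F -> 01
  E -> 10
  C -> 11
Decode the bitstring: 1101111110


Decoding step by step:
Bits 11 -> C
Bits 01 -> F
Bits 11 -> C
Bits 11 -> C
Bits 10 -> E


Decoded message: CFCCE


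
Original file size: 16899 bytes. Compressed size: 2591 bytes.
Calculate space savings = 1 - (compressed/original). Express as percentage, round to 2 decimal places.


ratio = compressed/original = 2591/16899 = 0.153323
savings = 1 - ratio = 1 - 0.153323 = 0.846677
as a percentage: 0.846677 * 100 = 84.67%

Space savings = 1 - 2591/16899 = 84.67%


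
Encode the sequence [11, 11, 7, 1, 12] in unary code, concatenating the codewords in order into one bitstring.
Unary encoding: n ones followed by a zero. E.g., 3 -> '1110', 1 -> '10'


Encode each number as n ones followed by a terminating 0:
  11 -> 111111111110 (12 bits)
  11 -> 111111111110 (12 bits)
  7 -> 11111110 (8 bits)
  1 -> 10 (2 bits)
  12 -> 1111111111110 (13 bits)
Total length = 12 + 12 + 8 + 2 + 13 = 47 bits.

Unary([11, 11, 7, 1, 12]) = 11111111111011111111111011111110101111111111110 (47 bits)


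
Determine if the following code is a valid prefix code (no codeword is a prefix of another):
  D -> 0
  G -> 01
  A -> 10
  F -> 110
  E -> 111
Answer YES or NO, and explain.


Checking each pair (does one codeword prefix another?):
  D='0' vs G='01': prefix -- VIOLATION

NO -- this is NOT a valid prefix code. D (0) is a prefix of G (01).


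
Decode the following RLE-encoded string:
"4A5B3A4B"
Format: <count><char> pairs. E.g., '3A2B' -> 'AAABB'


Expanding each <count><char> pair:
  4A -> 'AAAA'
  5B -> 'BBBBB'
  3A -> 'AAA'
  4B -> 'BBBB'

Decoded = AAAABBBBBAAABBBB


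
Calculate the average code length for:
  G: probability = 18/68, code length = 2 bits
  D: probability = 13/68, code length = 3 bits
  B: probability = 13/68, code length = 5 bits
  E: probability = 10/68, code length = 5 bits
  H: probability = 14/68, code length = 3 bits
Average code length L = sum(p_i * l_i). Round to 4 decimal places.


Weighted contributions p_i * l_i:
  G: (18/68) * 2 = 36/68
  D: (13/68) * 3 = 39/68
  B: (13/68) * 5 = 65/68
  E: (10/68) * 5 = 50/68
  H: (14/68) * 3 = 42/68
Sum = (36 + 39 + 65 + 50 + 42)/68 = 232/68

L = 232/68 = 3.4118 bits/symbol


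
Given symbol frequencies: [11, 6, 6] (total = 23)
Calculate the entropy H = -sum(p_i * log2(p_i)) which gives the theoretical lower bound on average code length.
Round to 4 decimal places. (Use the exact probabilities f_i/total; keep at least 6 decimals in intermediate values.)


Per-symbol terms -p_i * log2(p_i) with p_i = f_i/23:
  p = 11/23 = 0.478261: log2(p) = -1.064130, -p*log2(p) = 0.508932
  p = 6/23 = 0.260870: log2(p) = -1.938599, -p*log2(p) = 0.505722
  p = 6/23 = 0.260870: log2(p) = -1.938599, -p*log2(p) = 0.505722
H = 0.508932 + 0.505722 + 0.505722 = 1.520376

H = 1.5204 bits/symbol


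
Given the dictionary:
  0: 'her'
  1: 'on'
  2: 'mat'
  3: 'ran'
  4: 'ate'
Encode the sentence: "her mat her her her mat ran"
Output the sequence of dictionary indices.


Look up each word in the dictionary:
  'her' -> 0
  'mat' -> 2
  'her' -> 0
  'her' -> 0
  'her' -> 0
  'mat' -> 2
  'ran' -> 3

Encoded: [0, 2, 0, 0, 0, 2, 3]


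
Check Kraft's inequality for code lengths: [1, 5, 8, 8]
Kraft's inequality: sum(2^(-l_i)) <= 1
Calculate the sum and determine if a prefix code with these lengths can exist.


Sum = 2^(-1) + 2^(-5) + 2^(-8) + 2^(-8)
    = 0.5 + 0.03125 + 0.00390625 + 0.00390625
    = 138/256 = 0.5390625
Since 0.5390625 <= 1, Kraft's inequality IS satisfied.
A prefix code with these lengths CAN exist.

Kraft sum = 0.5390625. Satisfied.


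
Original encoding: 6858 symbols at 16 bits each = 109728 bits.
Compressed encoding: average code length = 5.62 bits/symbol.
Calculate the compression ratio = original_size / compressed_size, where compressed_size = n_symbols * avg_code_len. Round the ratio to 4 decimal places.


original_size = n_symbols * orig_bits = 6858 * 16 = 109728 bits
compressed_size = n_symbols * avg_code_len = 6858 * 5.62 = 38541.96 bits
ratio = original_size / compressed_size = 109728 / 38541.96 = 2.847

Compression ratio = 2.847


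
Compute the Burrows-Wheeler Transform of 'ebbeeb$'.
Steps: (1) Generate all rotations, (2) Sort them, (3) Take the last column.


Rotations (sorted):
  0: $ebbeeb -> last char: b
  1: b$ebbee -> last char: e
  2: bbeeb$e -> last char: e
  3: beeb$eb -> last char: b
  4: eb$ebbe -> last char: e
  5: ebbeeb$ -> last char: $
  6: eeb$ebb -> last char: b


BWT = beebe$b


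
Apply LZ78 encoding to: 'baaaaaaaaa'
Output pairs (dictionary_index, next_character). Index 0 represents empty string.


LZ78 encoding steps:
Dictionary: {0: ''}
Step 1: w='' (idx 0), next='b' -> output (0, 'b'), add 'b' as idx 1
Step 2: w='' (idx 0), next='a' -> output (0, 'a'), add 'a' as idx 2
Step 3: w='a' (idx 2), next='a' -> output (2, 'a'), add 'aa' as idx 3
Step 4: w='aa' (idx 3), next='a' -> output (3, 'a'), add 'aaa' as idx 4
Step 5: w='aaa' (idx 4), end of input -> output (4, '')


Encoded: [(0, 'b'), (0, 'a'), (2, 'a'), (3, 'a'), (4, '')]


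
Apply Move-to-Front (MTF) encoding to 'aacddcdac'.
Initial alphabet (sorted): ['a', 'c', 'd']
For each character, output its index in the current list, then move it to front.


MTF encoding:
'a': index 0 in ['a', 'c', 'd'] -> ['a', 'c', 'd']
'a': index 0 in ['a', 'c', 'd'] -> ['a', 'c', 'd']
'c': index 1 in ['a', 'c', 'd'] -> ['c', 'a', 'd']
'd': index 2 in ['c', 'a', 'd'] -> ['d', 'c', 'a']
'd': index 0 in ['d', 'c', 'a'] -> ['d', 'c', 'a']
'c': index 1 in ['d', 'c', 'a'] -> ['c', 'd', 'a']
'd': index 1 in ['c', 'd', 'a'] -> ['d', 'c', 'a']
'a': index 2 in ['d', 'c', 'a'] -> ['a', 'd', 'c']
'c': index 2 in ['a', 'd', 'c'] -> ['c', 'a', 'd']


Output: [0, 0, 1, 2, 0, 1, 1, 2, 2]


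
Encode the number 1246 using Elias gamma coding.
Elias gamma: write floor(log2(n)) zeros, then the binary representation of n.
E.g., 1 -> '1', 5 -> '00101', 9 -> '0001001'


num_bits = floor(log2(1246)) + 1 = 11
leading_zeros = num_bits - 1 = 10
binary(1246) = 10011011110

Elias gamma(1246) = '0000000000' + '10011011110' = 000000000010011011110 (21 bits)


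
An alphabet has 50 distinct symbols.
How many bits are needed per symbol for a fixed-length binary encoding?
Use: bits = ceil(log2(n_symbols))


log2(50) = 5.6439
Bracket: 2^5 = 32 < 50 <= 2^6 = 64
So ceil(log2(50)) = 6

bits = ceil(log2(50)) = ceil(5.6439) = 6 bits


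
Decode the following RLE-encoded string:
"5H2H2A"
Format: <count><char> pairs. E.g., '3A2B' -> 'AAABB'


Expanding each <count><char> pair:
  5H -> 'HHHHH'
  2H -> 'HH'
  2A -> 'AA'

Decoded = HHHHHHHAA


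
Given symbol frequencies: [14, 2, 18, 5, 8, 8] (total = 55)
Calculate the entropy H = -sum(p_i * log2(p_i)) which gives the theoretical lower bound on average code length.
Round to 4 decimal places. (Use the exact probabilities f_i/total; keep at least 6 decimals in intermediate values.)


Per-symbol terms -p_i * log2(p_i) with p_i = f_i/55:
  p = 14/55 = 0.254545: log2(p) = -1.974005, -p*log2(p) = 0.502474
  p = 2/55 = 0.036364: log2(p) = -4.781360, -p*log2(p) = 0.173868
  p = 18/55 = 0.327273: log2(p) = -1.611435, -p*log2(p) = 0.527379
  p = 5/55 = 0.090909: log2(p) = -3.459432, -p*log2(p) = 0.314494
  p = 8/55 = 0.145455: log2(p) = -2.781360, -p*log2(p) = 0.404561
  p = 8/55 = 0.145455: log2(p) = -2.781360, -p*log2(p) = 0.404561
H = 0.502474 + 0.173868 + 0.527379 + 0.314494 + 0.404561 + 0.404561 = 2.327337

H = 2.3273 bits/symbol


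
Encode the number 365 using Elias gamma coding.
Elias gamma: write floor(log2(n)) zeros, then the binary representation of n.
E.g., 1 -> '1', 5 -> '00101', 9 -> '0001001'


num_bits = floor(log2(365)) + 1 = 9
leading_zeros = num_bits - 1 = 8
binary(365) = 101101101

Elias gamma(365) = '00000000' + '101101101' = 00000000101101101 (17 bits)


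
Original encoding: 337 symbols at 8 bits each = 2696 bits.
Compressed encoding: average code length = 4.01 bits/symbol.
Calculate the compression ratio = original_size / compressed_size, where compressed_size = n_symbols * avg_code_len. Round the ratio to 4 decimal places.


original_size = n_symbols * orig_bits = 337 * 8 = 2696 bits
compressed_size = n_symbols * avg_code_len = 337 * 4.01 = 1351.37 bits
ratio = original_size / compressed_size = 2696 / 1351.37 = 1.995

Compression ratio = 1.995


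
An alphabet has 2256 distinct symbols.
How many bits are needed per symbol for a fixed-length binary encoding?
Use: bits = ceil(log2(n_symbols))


log2(2256) = 11.1396
Bracket: 2^11 = 2048 < 2256 <= 2^12 = 4096
So ceil(log2(2256)) = 12

bits = ceil(log2(2256)) = ceil(11.1396) = 12 bits


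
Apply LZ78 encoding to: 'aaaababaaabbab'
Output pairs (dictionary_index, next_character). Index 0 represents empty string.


LZ78 encoding steps:
Dictionary: {0: ''}
Step 1: w='' (idx 0), next='a' -> output (0, 'a'), add 'a' as idx 1
Step 2: w='a' (idx 1), next='a' -> output (1, 'a'), add 'aa' as idx 2
Step 3: w='a' (idx 1), next='b' -> output (1, 'b'), add 'ab' as idx 3
Step 4: w='ab' (idx 3), next='a' -> output (3, 'a'), add 'aba' as idx 4
Step 5: w='aa' (idx 2), next='b' -> output (2, 'b'), add 'aab' as idx 5
Step 6: w='' (idx 0), next='b' -> output (0, 'b'), add 'b' as idx 6
Step 7: w='ab' (idx 3), end of input -> output (3, '')


Encoded: [(0, 'a'), (1, 'a'), (1, 'b'), (3, 'a'), (2, 'b'), (0, 'b'), (3, '')]


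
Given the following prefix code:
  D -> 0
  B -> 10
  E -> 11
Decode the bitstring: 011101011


Decoding step by step:
Bits 0 -> D
Bits 11 -> E
Bits 10 -> B
Bits 10 -> B
Bits 11 -> E


Decoded message: DEBBE


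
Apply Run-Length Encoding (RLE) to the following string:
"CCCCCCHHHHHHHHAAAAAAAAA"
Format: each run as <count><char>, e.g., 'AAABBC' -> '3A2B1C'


Scanning runs left to right:
  i=0: run of 'C' x 6 -> '6C'
  i=6: run of 'H' x 8 -> '8H'
  i=14: run of 'A' x 9 -> '9A'

RLE = 6C8H9A


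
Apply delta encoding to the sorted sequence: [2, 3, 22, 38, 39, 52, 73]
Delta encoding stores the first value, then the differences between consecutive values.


First value: 2
Deltas:
  3 - 2 = 1
  22 - 3 = 19
  38 - 22 = 16
  39 - 38 = 1
  52 - 39 = 13
  73 - 52 = 21


Delta encoded: [2, 1, 19, 16, 1, 13, 21]


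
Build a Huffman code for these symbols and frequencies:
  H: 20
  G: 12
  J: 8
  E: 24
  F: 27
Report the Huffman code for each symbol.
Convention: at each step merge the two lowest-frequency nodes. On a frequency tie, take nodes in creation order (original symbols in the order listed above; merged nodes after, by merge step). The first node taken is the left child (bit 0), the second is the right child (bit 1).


Huffman tree construction:
Step 1: Merge J(8) + G(12) = 20
Step 2: Merge H(20) + (J+G)(20) = 40
Step 3: Merge E(24) + F(27) = 51
Step 4: Merge (H+(J+G))(40) + (E+F)(51) = 91
Read each symbol's code off the tree from the root (left child = 0, right child = 1).

Codes:
  H: 00 (length 2)
  G: 011 (length 3)
  J: 010 (length 3)
  E: 10 (length 2)
  F: 11 (length 2)
Average code length: 202/91 = 2.2198 bits/symbol
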